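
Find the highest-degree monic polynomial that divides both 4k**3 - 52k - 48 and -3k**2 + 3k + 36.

Euclidean algorithm in ℚ[k]:
  4k**3 - 52k - 48 = (-(4/3)k - 4/3)(-3k**2 + 3k + 36) + (0)
Last nonzero remainder: -3k**2 + 3k + 36. Dividing through by -3 gives the monic gcd k**2 - k - 12.

k**2 - k - 12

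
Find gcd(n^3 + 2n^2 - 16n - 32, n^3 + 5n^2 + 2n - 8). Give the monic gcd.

n^2 + 6n + 8

Repeated division with remainder:
  n^3 + 2n^2 - 16n - 32 = (n^3 + 5n^2 + 2n - 8) + (-3n^2 - 18n - 24)
  n^3 + 5n^2 + 2n - 8 = (-(1/3)n + 1/3)(-3n^2 - 18n - 24) + (0)
Last nonzero remainder: -3n^2 - 18n - 24. Dividing through by -3 gives the monic gcd n^2 + 6n + 8.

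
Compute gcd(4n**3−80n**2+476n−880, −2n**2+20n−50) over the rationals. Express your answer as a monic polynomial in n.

n−5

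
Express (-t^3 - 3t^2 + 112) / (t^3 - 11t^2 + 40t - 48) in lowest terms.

(-t^2 - 7t - 28)/(t^2 - 7t + 12)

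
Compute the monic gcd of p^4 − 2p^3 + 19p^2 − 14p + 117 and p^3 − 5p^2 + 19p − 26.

p^2 − 3p + 13

Apply the Euclidean algorithm:
  p^4 − 2p^3 + 19p^2 − 14p + 117 = (p + 3)(p^3 − 5p^2 + 19p − 26) + (15p^2 − 45p + 195)
  p^3 − 5p^2 + 19p − 26 = ((1/15)p − 2/15)(15p^2 − 45p + 195) + (0)
Last nonzero remainder: 15p^2 − 45p + 195. Dividing through by 15 gives the monic gcd p^2 − 3p + 13.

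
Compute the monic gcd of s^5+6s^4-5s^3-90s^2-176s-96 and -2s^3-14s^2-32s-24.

s^2+5s+6

Euclidean algorithm in ℚ[s]:
  s^5+6s^4-5s^3-90s^2-176s-96 = (-(1/2)s^2+(1/2)s+7)(-2s^3-14s^2-32s-24) + (12s^2+60s+72)
  -2s^3-14s^2-32s-24 = (-(1/6)s-1/3)(12s^2+60s+72) + (0)
Last nonzero remainder: 12s^2+60s+72. Dividing through by 12 gives the monic gcd s^2+5s+6.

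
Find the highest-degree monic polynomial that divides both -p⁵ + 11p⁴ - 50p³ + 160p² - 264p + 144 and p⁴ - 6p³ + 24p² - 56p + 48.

Repeated division with remainder:
  -p⁵ + 11p⁴ - 50p³ + 160p² - 264p + 144 = (-p + 5)(p⁴ - 6p³ + 24p² - 56p + 48) + (4p³ - 16p² + 64p - 96)
  p⁴ - 6p³ + 24p² - 56p + 48 = ((1/4)p - 1/2)(4p³ - 16p² + 64p - 96) + (0)
Last nonzero remainder: 4p³ - 16p² + 64p - 96. Dividing through by 4 gives the monic gcd p³ - 4p² + 16p - 24.

p³ - 4p² + 16p - 24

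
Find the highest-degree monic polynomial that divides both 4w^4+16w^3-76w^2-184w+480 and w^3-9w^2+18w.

w-3

By polynomial division,
  4w^4+16w^3-76w^2-184w+480 = (4w+52)(w^3-9w^2+18w) + (320w^2-1120w+480)
  w^3-9w^2+18w = ((1/320)w-11/640)(320w^2-1120w+480) + (-(11/4)w+33/4)
  320w^2-1120w+480 = (-(1280/11)w+640/11)(-(11/4)w+33/4) + (0)
Last nonzero remainder: -(11/4)w+33/4. Dividing through by -11/4 gives the monic gcd w-3.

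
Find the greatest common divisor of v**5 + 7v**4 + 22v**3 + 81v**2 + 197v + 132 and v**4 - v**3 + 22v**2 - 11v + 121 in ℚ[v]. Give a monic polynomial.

v**2 - v + 11

By polynomial division,
  v**5 + 7v**4 + 22v**3 + 81v**2 + 197v + 132 = (v + 8)(v**4 - v**3 + 22v**2 - 11v + 121) + (8v**3 - 84v**2 + 164v - 836)
  v**4 - v**3 + 22v**2 - 11v + 121 = ((1/8)v + 19/16)(8v**3 - 84v**2 + 164v - 836) + ((405/4)v**2 - (405/4)v + 4455/4)
  8v**3 - 84v**2 + 164v - 836 = ((32/405)v - 304/405)((405/4)v**2 - (405/4)v + 4455/4) + (0)
Last nonzero remainder: (405/4)v**2 - (405/4)v + 4455/4. Dividing through by 405/4 gives the monic gcd v**2 - v + 11.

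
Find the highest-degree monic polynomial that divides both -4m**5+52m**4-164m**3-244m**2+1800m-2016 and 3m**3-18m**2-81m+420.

Repeated division with remainder:
  -4m**5+52m**4-164m**3-244m**2+1800m-2016 = (-(4/3)m**2+(28/3)m-104/3)(3m**3-18m**2-81m+420) + (448m**2-4928m+12544)
  3m**3-18m**2-81m+420 = ((3/448)m+15/448)(448m**2-4928m+12544) + (0)
Last nonzero remainder: 448m**2-4928m+12544. Dividing through by 448 gives the monic gcd m**2-11m+28.

m**2-11m+28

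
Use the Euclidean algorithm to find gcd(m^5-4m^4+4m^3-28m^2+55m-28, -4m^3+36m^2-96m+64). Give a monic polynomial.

m^2-5m+4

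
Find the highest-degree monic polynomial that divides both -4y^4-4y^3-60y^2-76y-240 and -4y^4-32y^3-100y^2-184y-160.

y^2+2y+5

By polynomial division,
  -4y^4-4y^3-60y^2-76y-240 = (-4y^4-32y^3-100y^2-184y-160) + (28y^3+40y^2+108y-80)
  -4y^4-32y^3-100y^2-184y-160 = (-(1/7)y-46/49)(28y^3+40y^2+108y-80) + (-(2304/49)y^2-(4608/49)y-11520/49)
  28y^3+40y^2+108y-80 = (-(343/576)y+49/144)(-(2304/49)y^2-(4608/49)y-11520/49) + (0)
Last nonzero remainder: -(2304/49)y^2-(4608/49)y-11520/49. Dividing through by -2304/49 gives the monic gcd y^2+2y+5.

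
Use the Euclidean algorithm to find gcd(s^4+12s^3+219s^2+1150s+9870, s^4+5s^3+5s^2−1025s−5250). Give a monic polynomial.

Apply the Euclidean algorithm:
  s^4+12s^3+219s^2+1150s+9870 = (s^4+5s^3+5s^2−1025s−5250) + (7s^3+214s^2+2175s+15120)
  s^4+5s^3+5s^2−1025s−5250 = ((1/7)s−179/49)(7s^3+214s^2+2175s+15120) + ((23326/49)s^2+(233260/49)s+349890/7)
  7s^3+214s^2+2175s+15120 = ((343/23326)s+3528/11663)((23326/49)s^2+(233260/49)s+349890/7) + (0)
Last nonzero remainder: (23326/49)s^2+(233260/49)s+349890/7. Dividing through by 23326/49 gives the monic gcd s^2+10s+105.

s^2+10s+105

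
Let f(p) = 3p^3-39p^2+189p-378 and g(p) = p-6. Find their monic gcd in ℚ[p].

p-6

Euclidean algorithm in ℚ[p]:
  3p^3-39p^2+189p-378 = (3p^2-21p+63)(p-6) + (0)
The last nonzero remainder p-6 is already monic.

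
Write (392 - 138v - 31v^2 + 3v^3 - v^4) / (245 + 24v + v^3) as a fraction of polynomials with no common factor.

Apply the Euclidean algorithm:
  -v^4 + 3v^3 - 31v^2 - 138v + 392 = (-v + 3)(v^3 + 24v + 245) + (-7v^2 + 35v - 343)
  v^3 + 24v + 245 = (-(1/7)v - 5/7)(-7v^2 + 35v - 343) + (0)
Last nonzero remainder: -7v^2 + 35v - 343. Dividing through by -7 gives the monic gcd v^2 - 5v + 49.
Cancel v^2 - 5v + 49 from numerator and denominator to get the reduced form.

(8 - 2v - v^2)/(5 + v)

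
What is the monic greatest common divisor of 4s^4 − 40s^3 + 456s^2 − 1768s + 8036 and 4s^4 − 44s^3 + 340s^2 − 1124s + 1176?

s^2 − 6s + 49

By polynomial division,
  4s^4 − 40s^3 + 456s^2 − 1768s + 8036 = (4s^4 − 44s^3 + 340s^2 − 1124s + 1176) + (4s^3 + 116s^2 − 644s + 6860)
  4s^4 − 44s^3 + 340s^2 − 1124s + 1176 = (s − 40)(4s^3 + 116s^2 − 644s + 6860) + (5624s^2 − 33744s + 275576)
  4s^3 + 116s^2 − 644s + 6860 = ((1/1406)s + 35/1406)(5624s^2 − 33744s + 275576) + (0)
Last nonzero remainder: 5624s^2 − 33744s + 275576. Dividing through by 5624 gives the monic gcd s^2 − 6s + 49.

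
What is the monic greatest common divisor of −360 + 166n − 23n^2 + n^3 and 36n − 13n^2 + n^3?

Repeated division with remainder:
  n^3 − 23n^2 + 166n − 360 = (n^3 − 13n^2 + 36n) + (−10n^2 + 130n − 360)
  n^3 − 13n^2 + 36n = (−(1/10)n)(−10n^2 + 130n − 360) + (0)
Last nonzero remainder: −10n^2 + 130n − 360. Dividing through by −10 gives the monic gcd n^2 − 13n + 36.

36 − 13n + n^2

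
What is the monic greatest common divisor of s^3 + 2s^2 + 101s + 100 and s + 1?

By polynomial division,
  s^3 + 2s^2 + 101s + 100 = (s^2 + s + 100)(s + 1) + (0)
The last nonzero remainder s + 1 is already monic.

s + 1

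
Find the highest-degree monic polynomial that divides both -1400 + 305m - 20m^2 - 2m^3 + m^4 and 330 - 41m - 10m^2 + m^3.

Euclidean algorithm in ℚ[m]:
  m^4 - 2m^3 - 20m^2 + 305m - 1400 = (m + 8)(m^3 - 10m^2 - 41m + 330) + (101m^2 + 303m - 4040)
  m^3 - 10m^2 - 41m + 330 = ((1/101)m - 13/101)(101m^2 + 303m - 4040) + (38m - 190)
  101m^2 + 303m - 4040 = ((101/38)m + 404/19)(38m - 190) + (0)
Last nonzero remainder: 38m - 190. Dividing through by 38 gives the monic gcd m - 5.

-5 + m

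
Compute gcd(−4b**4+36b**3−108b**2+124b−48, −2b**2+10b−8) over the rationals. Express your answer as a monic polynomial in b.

Euclidean algorithm in ℚ[b]:
  −4b**4+36b**3−108b**2+124b−48 = (2b**2−8b+6)(−2b**2+10b−8) + (0)
Last nonzero remainder: −2b**2+10b−8. Dividing through by −2 gives the monic gcd b**2−5b+4.

b**2−5b+4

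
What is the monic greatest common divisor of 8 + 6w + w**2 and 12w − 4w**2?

1

Repeated division with remainder:
  w**2 + 6w + 8 = (−1/4)(−4w**2 + 12w) + (9w + 8)
  −4w**2 + 12w = (−(4/9)w + 140/81)(9w + 8) + (−1120/81)
  9w + 8 = (−(729/1120)w − 81/140)(−1120/81) + (0)
The last nonzero remainder is the constant −1120/81, so the polynomials are coprime and gcd = 1.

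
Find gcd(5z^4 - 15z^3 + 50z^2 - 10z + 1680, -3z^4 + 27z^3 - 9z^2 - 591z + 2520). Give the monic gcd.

Euclidean algorithm in ℚ[z]:
  5z^4 - 15z^3 + 50z^2 - 10z + 1680 = (-5/3)(-3z^4 + 27z^3 - 9z^2 - 591z + 2520) + (30z^3 + 35z^2 - 995z + 5880)
  -3z^4 + 27z^3 - 9z^2 - 591z + 2520 = (-(1/10)z + 61/60)(30z^3 + 35z^2 - 995z + 5880) + (-(1729/12)z^2 + (12103/12)z - 3458)
  30z^3 + 35z^2 - 995z + 5880 = (-(360/1729)z - 420/247)(-(1729/12)z^2 + (12103/12)z - 3458) + (0)
Last nonzero remainder: -(1729/12)z^2 + (12103/12)z - 3458. Dividing through by -1729/12 gives the monic gcd z^2 - 7z + 24.

z^2 - 7z + 24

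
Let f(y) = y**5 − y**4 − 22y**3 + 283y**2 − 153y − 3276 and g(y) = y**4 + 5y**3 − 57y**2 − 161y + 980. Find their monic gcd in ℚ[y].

y**2 + 3y − 28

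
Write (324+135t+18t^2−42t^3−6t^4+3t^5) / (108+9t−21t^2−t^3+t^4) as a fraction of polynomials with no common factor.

(9+6t+3t^2)/(3+t)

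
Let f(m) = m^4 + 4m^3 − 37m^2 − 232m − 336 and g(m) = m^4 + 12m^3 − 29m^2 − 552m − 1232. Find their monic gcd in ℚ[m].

Repeated division with remainder:
  m^4 + 4m^3 − 37m^2 − 232m − 336 = (m^4 + 12m^3 − 29m^2 − 552m − 1232) + (−8m^3 − 8m^2 + 320m + 896)
  m^4 + 12m^3 − 29m^2 − 552m − 1232 = (−(1/8)m − 11/8)(−8m^3 − 8m^2 + 320m + 896) + (0)
Last nonzero remainder: −8m^3 − 8m^2 + 320m + 896. Dividing through by −8 gives the monic gcd m^3 + m^2 − 40m − 112.

m^3 + m^2 − 40m − 112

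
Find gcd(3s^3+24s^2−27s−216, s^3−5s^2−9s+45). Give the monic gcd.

s^2−9

Repeated division with remainder:
  3s^3+24s^2−27s−216 = (3)(s^3−5s^2−9s+45) + (39s^2−351)
  s^3−5s^2−9s+45 = ((1/39)s−5/39)(39s^2−351) + (0)
Last nonzero remainder: 39s^2−351. Dividing through by 39 gives the monic gcd s^2−9.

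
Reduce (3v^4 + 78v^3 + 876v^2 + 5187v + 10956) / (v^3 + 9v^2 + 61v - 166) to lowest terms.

By polynomial division,
  3v^4 + 78v^3 + 876v^2 + 5187v + 10956 = (3v + 51)(v^3 + 9v^2 + 61v - 166) + (234v^2 + 2574v + 19422)
  v^3 + 9v^2 + 61v - 166 = ((1/234)v - 1/117)(234v^2 + 2574v + 19422) + (0)
Last nonzero remainder: 234v^2 + 2574v + 19422. Dividing through by 234 gives the monic gcd v^2 + 11v + 83.
Cancel v^2 + 11v + 83 from numerator and denominator to get the reduced form.

(3v^2 + 45v + 132)/(v - 2)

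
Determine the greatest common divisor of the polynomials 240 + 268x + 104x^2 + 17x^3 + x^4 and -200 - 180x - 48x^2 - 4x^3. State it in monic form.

By polynomial division,
  x^4 + 17x^3 + 104x^2 + 268x + 240 = (-(1/4)x - 5/4)(-4x^3 - 48x^2 - 180x - 200) + (-x^2 - 7x - 10)
  -4x^3 - 48x^2 - 180x - 200 = (4x + 20)(-x^2 - 7x - 10) + (0)
Last nonzero remainder: -x^2 - 7x - 10. Dividing through by -1 gives the monic gcd x^2 + 7x + 10.

10 + 7x + x^2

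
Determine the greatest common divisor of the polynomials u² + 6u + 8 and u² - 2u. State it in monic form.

Apply the Euclidean algorithm:
  u² + 6u + 8 = (u² - 2u) + (8u + 8)
  u² - 2u = ((1/8)u - 3/8)(8u + 8) + (3)
  8u + 8 = ((8/3)u + 8/3)(3) + (0)
The last nonzero remainder is the constant 3, so the polynomials are coprime and gcd = 1.

1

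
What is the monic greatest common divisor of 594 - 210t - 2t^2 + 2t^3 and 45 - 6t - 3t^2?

-3 + t

Repeated division with remainder:
  2t^3 - 2t^2 - 210t + 594 = (-(2/3)t + 2)(-3t^2 - 6t + 45) + (-168t + 504)
  -3t^2 - 6t + 45 = ((1/56)t + 5/56)(-168t + 504) + (0)
Last nonzero remainder: -168t + 504. Dividing through by -168 gives the monic gcd t - 3.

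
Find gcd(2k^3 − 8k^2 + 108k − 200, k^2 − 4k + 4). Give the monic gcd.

k − 2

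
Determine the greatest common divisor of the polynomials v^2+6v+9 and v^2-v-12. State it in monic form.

v+3

Repeated division with remainder:
  v^2+6v+9 = (v^2-v-12) + (7v+21)
  v^2-v-12 = ((1/7)v-4/7)(7v+21) + (0)
Last nonzero remainder: 7v+21. Dividing through by 7 gives the monic gcd v+3.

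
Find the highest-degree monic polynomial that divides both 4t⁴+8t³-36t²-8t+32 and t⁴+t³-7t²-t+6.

By polynomial division,
  4t⁴+8t³-36t²-8t+32 = (4)(t⁴+t³-7t²-t+6) + (4t³-8t²-4t+8)
  t⁴+t³-7t²-t+6 = ((1/4)t+3/4)(4t³-8t²-4t+8) + (0)
Last nonzero remainder: 4t³-8t²-4t+8. Dividing through by 4 gives the monic gcd t³-2t²-t+2.

t³-2t²-t+2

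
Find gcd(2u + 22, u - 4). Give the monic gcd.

Apply the Euclidean algorithm:
  2u + 22 = (2)(u - 4) + (30)
  u - 4 = ((1/30)u - 2/15)(30) + (0)
The last nonzero remainder is the constant 30, so the polynomials are coprime and gcd = 1.

1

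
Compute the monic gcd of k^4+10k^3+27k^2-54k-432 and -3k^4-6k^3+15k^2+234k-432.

Apply the Euclidean algorithm:
  k^4+10k^3+27k^2-54k-432 = (-1/3)(-3k^4-6k^3+15k^2+234k-432) + (8k^3+32k^2+24k-576)
  -3k^4-6k^3+15k^2+234k-432 = (-(3/8)k+3/4)(8k^3+32k^2+24k-576) + (0)
Last nonzero remainder: 8k^3+32k^2+24k-576. Dividing through by 8 gives the monic gcd k^3+4k^2+3k-72.

k^3+4k^2+3k-72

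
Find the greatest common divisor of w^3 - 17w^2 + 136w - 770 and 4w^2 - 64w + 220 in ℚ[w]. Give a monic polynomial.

w - 11

Repeated division with remainder:
  w^3 - 17w^2 + 136w - 770 = ((1/4)w - 1/4)(4w^2 - 64w + 220) + (65w - 715)
  4w^2 - 64w + 220 = ((4/65)w - 4/13)(65w - 715) + (0)
Last nonzero remainder: 65w - 715. Dividing through by 65 gives the monic gcd w - 11.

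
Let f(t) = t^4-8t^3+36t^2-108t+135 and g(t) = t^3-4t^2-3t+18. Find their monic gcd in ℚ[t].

t^2-6t+9

Euclidean algorithm in ℚ[t]:
  t^4-8t^3+36t^2-108t+135 = (t-4)(t^3-4t^2-3t+18) + (23t^2-138t+207)
  t^3-4t^2-3t+18 = ((1/23)t+2/23)(23t^2-138t+207) + (0)
Last nonzero remainder: 23t^2-138t+207. Dividing through by 23 gives the monic gcd t^2-6t+9.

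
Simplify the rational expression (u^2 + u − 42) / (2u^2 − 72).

(u + 7)/(2u + 12)

Repeated division with remainder:
  u^2 + u − 42 = (1/2)(2u^2 − 72) + (u − 6)
  2u^2 − 72 = (2u + 12)(u − 6) + (0)
The last nonzero remainder u − 6 is already monic.
Cancel u − 6 from numerator and denominator to get the reduced form.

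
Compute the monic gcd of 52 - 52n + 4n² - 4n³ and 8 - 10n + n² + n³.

-1 + n

Apply the Euclidean algorithm:
  -4n³ + 4n² - 52n + 52 = (-4)(n³ + n² - 10n + 8) + (8n² - 92n + 84)
  n³ + n² - 10n + 8 = ((1/8)n + 25/16)(8n² - 92n + 84) + ((493/4)n - 493/4)
  8n² - 92n + 84 = ((32/493)n - 336/493)((493/4)n - 493/4) + (0)
Last nonzero remainder: (493/4)n - 493/4. Dividing through by 493/4 gives the monic gcd n - 1.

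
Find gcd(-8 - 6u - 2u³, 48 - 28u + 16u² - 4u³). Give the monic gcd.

4 - u + u²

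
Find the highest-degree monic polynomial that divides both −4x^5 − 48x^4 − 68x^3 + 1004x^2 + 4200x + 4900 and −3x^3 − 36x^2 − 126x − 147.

x^3 + 12x^2 + 42x + 49

By polynomial division,
  −4x^5 − 48x^4 − 68x^3 + 1004x^2 + 4200x + 4900 = ((4/3)x^2 − 100/3)(−3x^3 − 36x^2 − 126x − 147) + (0)
Last nonzero remainder: −3x^3 − 36x^2 − 126x − 147. Dividing through by −3 gives the monic gcd x^3 + 12x^2 + 42x + 49.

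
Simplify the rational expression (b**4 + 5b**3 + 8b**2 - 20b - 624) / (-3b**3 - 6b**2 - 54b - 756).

(-b**3 + b**2 - 14b + 104)/(3b**2 - 12b + 126)

Apply the Euclidean algorithm:
  b**4 + 5b**3 + 8b**2 - 20b - 624 = (-(1/3)b - 1)(-3b**3 - 6b**2 - 54b - 756) + (-16b**2 - 326b - 1380)
  -3b**3 - 6b**2 - 54b - 756 = ((3/16)b - 441/128)(-16b**2 - 326b - 1380) + (-(58779/64)b - 176337/32)
  -16b**2 - 326b - 1380 = ((1024/58779)b + 14720/58779)(-(58779/64)b - 176337/32) + (0)
Last nonzero remainder: -(58779/64)b - 176337/32. Dividing through by -58779/64 gives the monic gcd b + 6.
Cancel b + 6 from numerator and denominator to get the reduced form.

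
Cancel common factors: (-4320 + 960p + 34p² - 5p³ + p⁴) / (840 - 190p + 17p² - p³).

Euclidean algorithm in ℚ[p]:
  p⁴ - 5p³ + 34p² + 960p - 4320 = (-p - 12)(-p³ + 17p² - 190p + 840) + (48p² - 480p + 5760)
  -p³ + 17p² - 190p + 840 = (-(1/48)p + 7/48)(48p² - 480p + 5760) + (0)
Last nonzero remainder: 48p² - 480p + 5760. Dividing through by 48 gives the monic gcd p² - 10p + 120.
Cancel p² - 10p + 120 from numerator and denominator to get the reduced form.

(36 - 5p - p²)/(-7 + p)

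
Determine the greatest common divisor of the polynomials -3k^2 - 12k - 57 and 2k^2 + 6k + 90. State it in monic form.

1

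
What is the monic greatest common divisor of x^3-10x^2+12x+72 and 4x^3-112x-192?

x^2-4x-12

Repeated division with remainder:
  x^3-10x^2+12x+72 = (1/4)(4x^3-112x-192) + (-10x^2+40x+120)
  4x^3-112x-192 = (-(2/5)x-8/5)(-10x^2+40x+120) + (0)
Last nonzero remainder: -10x^2+40x+120. Dividing through by -10 gives the monic gcd x^2-4x-12.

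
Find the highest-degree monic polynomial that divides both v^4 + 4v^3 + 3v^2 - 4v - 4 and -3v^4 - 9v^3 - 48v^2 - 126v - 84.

Repeated division with remainder:
  v^4 + 4v^3 + 3v^2 - 4v - 4 = (-1/3)(-3v^4 - 9v^3 - 48v^2 - 126v - 84) + (v^3 - 13v^2 - 46v - 32)
  -3v^4 - 9v^3 - 48v^2 - 126v - 84 = (-3v - 48)(v^3 - 13v^2 - 46v - 32) + (-810v^2 - 2430v - 1620)
  v^3 - 13v^2 - 46v - 32 = (-(1/810)v + 8/405)(-810v^2 - 2430v - 1620) + (0)
Last nonzero remainder: -810v^2 - 2430v - 1620. Dividing through by -810 gives the monic gcd v^2 + 3v + 2.

v^2 + 3v + 2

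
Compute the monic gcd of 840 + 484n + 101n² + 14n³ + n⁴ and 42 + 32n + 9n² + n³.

3 + n

Euclidean algorithm in ℚ[n]:
  n⁴ + 14n³ + 101n² + 484n + 840 = (n + 5)(n³ + 9n² + 32n + 42) + (24n² + 282n + 630)
  n³ + 9n² + 32n + 42 = ((1/24)n - 11/96)(24n² + 282n + 630) + ((609/16)n + 1827/16)
  24n² + 282n + 630 = ((128/203)n + 160/29)((609/16)n + 1827/16) + (0)
Last nonzero remainder: (609/16)n + 1827/16. Dividing through by 609/16 gives the monic gcd n + 3.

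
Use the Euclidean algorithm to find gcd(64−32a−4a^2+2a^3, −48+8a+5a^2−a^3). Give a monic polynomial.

By polynomial division,
  2a^3−4a^2−32a+64 = (−2)(−a^3+5a^2+8a−48) + (6a^2−16a−32)
  −a^3+5a^2+8a−48 = (−(1/6)a+7/18)(6a^2−16a−32) + ((80/9)a−320/9)
  6a^2−16a−32 = ((27/40)a+9/10)((80/9)a−320/9) + (0)
Last nonzero remainder: (80/9)a−320/9. Dividing through by 80/9 gives the monic gcd a−4.

−4+a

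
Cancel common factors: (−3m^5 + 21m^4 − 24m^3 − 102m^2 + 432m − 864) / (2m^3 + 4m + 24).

(−3m^3 + 15m^2 + 24m − 144)/(2m + 4)

Apply the Euclidean algorithm:
  −3m^5 + 21m^4 − 24m^3 − 102m^2 + 432m − 864 = (−(3/2)m^2 + (21/2)m − 9)(2m^3 + 4m + 24) + (−108m^2 + 216m − 648)
  2m^3 + 4m + 24 = (−(1/54)m − 1/27)(−108m^2 + 216m − 648) + (0)
Last nonzero remainder: −108m^2 + 216m − 648. Dividing through by −108 gives the monic gcd m^2 − 2m + 6.
Cancel m^2 − 2m + 6 from numerator and denominator to get the reduced form.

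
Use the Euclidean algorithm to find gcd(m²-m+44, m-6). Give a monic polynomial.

1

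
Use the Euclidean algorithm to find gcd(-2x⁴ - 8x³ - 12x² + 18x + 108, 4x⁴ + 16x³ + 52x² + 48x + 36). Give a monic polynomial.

Euclidean algorithm in ℚ[x]:
  -2x⁴ - 8x³ - 12x² + 18x + 108 = (-1/2)(4x⁴ + 16x³ + 52x² + 48x + 36) + (14x² + 42x + 126)
  4x⁴ + 16x³ + 52x² + 48x + 36 = ((2/7)x² + (2/7)x + 2/7)(14x² + 42x + 126) + (0)
Last nonzero remainder: 14x² + 42x + 126. Dividing through by 14 gives the monic gcd x² + 3x + 9.

x² + 3x + 9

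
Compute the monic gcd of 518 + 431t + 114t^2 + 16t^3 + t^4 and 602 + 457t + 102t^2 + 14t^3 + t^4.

14 + 9t + t^2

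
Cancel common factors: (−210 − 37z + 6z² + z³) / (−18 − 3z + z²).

(35 + 12z + z²)/(3 + z)

By polynomial division,
  z³ + 6z² − 37z − 210 = (z + 9)(z² − 3z − 18) + (8z − 48)
  z² − 3z − 18 = ((1/8)z + 3/8)(8z − 48) + (0)
Last nonzero remainder: 8z − 48. Dividing through by 8 gives the monic gcd z − 6.
Cancel z − 6 from numerator and denominator to get the reduced form.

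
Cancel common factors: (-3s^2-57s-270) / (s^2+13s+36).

(-3s-30)/(s+4)

Euclidean algorithm in ℚ[s]:
  -3s^2-57s-270 = (-3)(s^2+13s+36) + (-18s-162)
  s^2+13s+36 = (-(1/18)s-2/9)(-18s-162) + (0)
Last nonzero remainder: -18s-162. Dividing through by -18 gives the monic gcd s+9.
Cancel s+9 from numerator and denominator to get the reduced form.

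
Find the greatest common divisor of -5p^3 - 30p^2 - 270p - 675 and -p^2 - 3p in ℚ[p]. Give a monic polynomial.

p + 3

By polynomial division,
  -5p^3 - 30p^2 - 270p - 675 = (5p + 15)(-p^2 - 3p) + (-225p - 675)
  -p^2 - 3p = ((1/225)p)(-225p - 675) + (0)
Last nonzero remainder: -225p - 675. Dividing through by -225 gives the monic gcd p + 3.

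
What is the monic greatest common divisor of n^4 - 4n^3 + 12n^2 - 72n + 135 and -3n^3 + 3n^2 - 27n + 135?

Apply the Euclidean algorithm:
  n^4 - 4n^3 + 12n^2 - 72n + 135 = (-(1/3)n + 1)(-3n^3 + 3n^2 - 27n + 135) + (0)
Last nonzero remainder: -3n^3 + 3n^2 - 27n + 135. Dividing through by -3 gives the monic gcd n^3 - n^2 + 9n - 45.

n^3 - n^2 + 9n - 45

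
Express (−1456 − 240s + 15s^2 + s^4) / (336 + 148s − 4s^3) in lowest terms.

(−52 − 3s − s^2)/(12 + 4s)

Repeated division with remainder:
  s^4 + 15s^2 − 240s − 1456 = (−(1/4)s)(−4s^3 + 148s + 336) + (52s^2 − 156s − 1456)
  −4s^3 + 148s + 336 = (−(1/13)s − 3/13)(52s^2 − 156s − 1456) + (0)
Last nonzero remainder: 52s^2 − 156s − 1456. Dividing through by 52 gives the monic gcd s^2 − 3s − 28.
Cancel s^2 − 3s − 28 from numerator and denominator to get the reduced form.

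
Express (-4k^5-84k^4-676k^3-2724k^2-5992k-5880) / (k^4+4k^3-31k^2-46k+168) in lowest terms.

(-4k^3-44k^2-152k-280)/(k^2-6k+8)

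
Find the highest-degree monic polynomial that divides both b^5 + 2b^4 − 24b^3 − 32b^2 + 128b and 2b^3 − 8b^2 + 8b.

b^2 − 2b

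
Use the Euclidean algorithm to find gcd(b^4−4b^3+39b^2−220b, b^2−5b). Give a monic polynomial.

Repeated division with remainder:
  b^4−4b^3+39b^2−220b = (b^2+b+44)(b^2−5b) + (0)
The last nonzero remainder b^2−5b is already monic.

b^2−5b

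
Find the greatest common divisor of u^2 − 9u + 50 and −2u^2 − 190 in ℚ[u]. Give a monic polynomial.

1

Apply the Euclidean algorithm:
  u^2 − 9u + 50 = (−1/2)(−2u^2 − 190) + (−9u − 45)
  −2u^2 − 190 = ((2/9)u − 10/9)(−9u − 45) + (−240)
  −9u − 45 = ((3/80)u + 3/16)(−240) + (0)
The last nonzero remainder is the constant −240, so the polynomials are coprime and gcd = 1.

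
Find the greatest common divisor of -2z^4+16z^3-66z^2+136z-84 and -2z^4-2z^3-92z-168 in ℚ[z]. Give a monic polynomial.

Apply the Euclidean algorithm:
  -2z^4+16z^3-66z^2+136z-84 = (-2z^4-2z^3-92z-168) + (18z^3-66z^2+228z+84)
  -2z^4-2z^3-92z-168 = (-(1/9)z-14/27)(18z^3-66z^2+228z+84) + (-(80/9)z^2+(320/9)z-1120/9)
  18z^3-66z^2+228z+84 = (-(81/40)z-27/40)(-(80/9)z^2+(320/9)z-1120/9) + (0)
Last nonzero remainder: -(80/9)z^2+(320/9)z-1120/9. Dividing through by -80/9 gives the monic gcd z^2-4z+14.

z^2-4z+14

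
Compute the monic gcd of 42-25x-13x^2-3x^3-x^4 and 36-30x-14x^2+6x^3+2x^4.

By polynomial division,
  -x^4-3x^3-13x^2-25x+42 = (-1/2)(2x^4+6x^3-14x^2-30x+36) + (-20x^2-40x+60)
  2x^4+6x^3-14x^2-30x+36 = (-(1/10)x^2-(1/10)x+3/5)(-20x^2-40x+60) + (0)
Last nonzero remainder: -20x^2-40x+60. Dividing through by -20 gives the monic gcd x^2+2x-3.

-3+2x+x^2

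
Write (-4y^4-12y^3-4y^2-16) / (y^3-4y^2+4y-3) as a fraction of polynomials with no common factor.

Apply the Euclidean algorithm:
  -4y^4-12y^3-4y^2-16 = (-4y-28)(y^3-4y^2+4y-3) + (-100y^2+100y-100)
  y^3-4y^2+4y-3 = (-(1/100)y+3/100)(-100y^2+100y-100) + (0)
Last nonzero remainder: -100y^2+100y-100. Dividing through by -100 gives the monic gcd y^2-y+1.
Cancel y^2-y+1 from numerator and denominator to get the reduced form.

(-4y^2-16y-16)/(y-3)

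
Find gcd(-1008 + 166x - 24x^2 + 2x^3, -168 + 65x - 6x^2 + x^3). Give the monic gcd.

56 - 3x + x^2

Euclidean algorithm in ℚ[x]:
  2x^3 - 24x^2 + 166x - 1008 = (2)(x^3 - 6x^2 + 65x - 168) + (-12x^2 + 36x - 672)
  x^3 - 6x^2 + 65x - 168 = (-(1/12)x + 1/4)(-12x^2 + 36x - 672) + (0)
Last nonzero remainder: -12x^2 + 36x - 672. Dividing through by -12 gives the monic gcd x^2 - 3x + 56.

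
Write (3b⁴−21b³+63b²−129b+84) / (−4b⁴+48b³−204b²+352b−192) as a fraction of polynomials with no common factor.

(−3b²+6b−21)/(4b²−28b+48)

Repeated division with remainder:
  3b⁴−21b³+63b²−129b+84 = (−3/4)(−4b⁴+48b³−204b²+352b−192) + (15b³−90b²+135b−60)
  −4b⁴+48b³−204b²+352b−192 = (−(4/15)b+8/5)(15b³−90b²+135b−60) + (−24b²+120b−96)
  15b³−90b²+135b−60 = (−(5/8)b+5/8)(−24b²+120b−96) + (0)
Last nonzero remainder: −24b²+120b−96. Dividing through by −24 gives the monic gcd b²−5b+4.
Cancel b²−5b+4 from numerator and denominator to get the reduced form.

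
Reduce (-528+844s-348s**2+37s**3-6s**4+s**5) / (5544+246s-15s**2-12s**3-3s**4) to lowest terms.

(-2+3s-s**2)/(21+3s)

Euclidean algorithm in ℚ[s]:
  s**5-6s**4+37s**3-348s**2+844s-528 = (-(1/3)s+10/3)(-3s**4-12s**3-15s**2+246s+5544) + (72s**3-216s**2+1872s-19008)
  -3s**4-12s**3-15s**2+246s+5544 = (-(1/24)s-7/24)(72s**3-216s**2+1872s-19008) + (0)
Last nonzero remainder: 72s**3-216s**2+1872s-19008. Dividing through by 72 gives the monic gcd s**3-3s**2+26s-264.
Cancel s**3-3s**2+26s-264 from numerator and denominator to get the reduced form.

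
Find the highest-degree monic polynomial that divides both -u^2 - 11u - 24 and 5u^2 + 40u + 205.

1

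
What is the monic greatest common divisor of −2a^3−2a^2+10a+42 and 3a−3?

Apply the Euclidean algorithm:
  −2a^3−2a^2+10a+42 = (−(2/3)a^2−(4/3)a+2)(3a−3) + (48)
  3a−3 = ((1/16)a−1/16)(48) + (0)
The last nonzero remainder is the constant 48, so the polynomials are coprime and gcd = 1.

1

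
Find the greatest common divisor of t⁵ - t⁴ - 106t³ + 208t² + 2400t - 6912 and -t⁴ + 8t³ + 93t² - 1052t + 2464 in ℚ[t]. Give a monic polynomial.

t² - 12t + 32

Euclidean algorithm in ℚ[t]:
  t⁵ - t⁴ - 106t³ + 208t² + 2400t - 6912 = (-t - 7)(-t⁴ + 8t³ + 93t² - 1052t + 2464) + (43t³ - 193t² - 2500t + 10336)
  -t⁴ + 8t³ + 93t² - 1052t + 2464 = (-(1/43)t + 151/1849)(43t³ - 193t² - 2500t + 10336) + ((93600/1849)t² - (1123200/1849)t + 2995200/1849)
  43t³ - 193t² - 2500t + 10336 = ((79507/93600)t + 597227/93600)((93600/1849)t² - (1123200/1849)t + 2995200/1849) + (0)
Last nonzero remainder: (93600/1849)t² - (1123200/1849)t + 2995200/1849. Dividing through by 93600/1849 gives the monic gcd t² - 12t + 32.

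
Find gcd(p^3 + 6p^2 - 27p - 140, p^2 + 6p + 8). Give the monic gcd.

p + 4

Euclidean algorithm in ℚ[p]:
  p^3 + 6p^2 - 27p - 140 = (p)(p^2 + 6p + 8) + (-35p - 140)
  p^2 + 6p + 8 = (-(1/35)p - 2/35)(-35p - 140) + (0)
Last nonzero remainder: -35p - 140. Dividing through by -35 gives the monic gcd p + 4.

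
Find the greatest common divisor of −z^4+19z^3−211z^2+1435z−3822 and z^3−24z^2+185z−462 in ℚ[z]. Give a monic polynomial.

z^2−13z+42

Euclidean algorithm in ℚ[z]:
  −z^4+19z^3−211z^2+1435z−3822 = (−z−5)(z^3−24z^2+185z−462) + (−146z^2+1898z−6132)
  z^3−24z^2+185z−462 = (−(1/146)z+11/146)(−146z^2+1898z−6132) + (0)
Last nonzero remainder: −146z^2+1898z−6132. Dividing through by −146 gives the monic gcd z^2−13z+42.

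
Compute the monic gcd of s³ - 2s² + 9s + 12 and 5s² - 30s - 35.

By polynomial division,
  s³ - 2s² + 9s + 12 = ((1/5)s + 4/5)(5s² - 30s - 35) + (40s + 40)
  5s² - 30s - 35 = ((1/8)s - 7/8)(40s + 40) + (0)
Last nonzero remainder: 40s + 40. Dividing through by 40 gives the monic gcd s + 1.

s + 1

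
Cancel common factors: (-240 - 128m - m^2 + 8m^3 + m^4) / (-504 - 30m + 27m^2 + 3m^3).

(60 + 47m + 12m^2 + m^3)/(126 + 39m + 3m^2)

Apply the Euclidean algorithm:
  m^4 + 8m^3 - m^2 - 128m - 240 = ((1/3)m - 1/3)(3m^3 + 27m^2 - 30m - 504) + (18m^2 + 30m - 408)
  3m^3 + 27m^2 - 30m - 504 = ((1/6)m + 11/9)(18m^2 + 30m - 408) + ((4/3)m - 16/3)
  18m^2 + 30m - 408 = ((27/2)m + 153/2)((4/3)m - 16/3) + (0)
Last nonzero remainder: (4/3)m - 16/3. Dividing through by 4/3 gives the monic gcd m - 4.
Cancel m - 4 from numerator and denominator to get the reduced form.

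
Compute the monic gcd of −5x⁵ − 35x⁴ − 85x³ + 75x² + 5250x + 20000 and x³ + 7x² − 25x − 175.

x² − 25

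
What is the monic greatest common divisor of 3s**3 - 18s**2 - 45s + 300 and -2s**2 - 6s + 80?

s - 5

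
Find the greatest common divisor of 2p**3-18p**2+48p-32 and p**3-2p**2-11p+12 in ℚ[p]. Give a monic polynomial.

By polynomial division,
  2p**3-18p**2+48p-32 = (2)(p**3-2p**2-11p+12) + (-14p**2+70p-56)
  p**3-2p**2-11p+12 = (-(1/14)p-3/14)(-14p**2+70p-56) + (0)
Last nonzero remainder: -14p**2+70p-56. Dividing through by -14 gives the monic gcd p**2-5p+4.

p**2-5p+4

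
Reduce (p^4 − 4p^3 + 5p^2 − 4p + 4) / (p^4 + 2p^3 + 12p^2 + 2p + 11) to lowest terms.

(p^2 − 4p + 4)/(p^2 + 2p + 11)

Euclidean algorithm in ℚ[p]:
  p^4 − 4p^3 + 5p^2 − 4p + 4 = (p^4 + 2p^3 + 12p^2 + 2p + 11) + (−6p^3 − 7p^2 − 6p − 7)
  p^4 + 2p^3 + 12p^2 + 2p + 11 = (−(1/6)p − 5/36)(−6p^3 − 7p^2 − 6p − 7) + ((361/36)p^2 + 361/36)
  −6p^3 − 7p^2 − 6p − 7 = (−(216/361)p − 252/361)((361/36)p^2 + 361/36) + (0)
Last nonzero remainder: (361/36)p^2 + 361/36. Dividing through by 361/36 gives the monic gcd p^2 + 1.
Cancel p^2 + 1 from numerator and denominator to get the reduced form.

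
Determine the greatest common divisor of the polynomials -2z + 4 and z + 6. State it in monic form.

1

Euclidean algorithm in ℚ[z]:
  -2z + 4 = (-2)(z + 6) + (16)
  z + 6 = ((1/16)z + 3/8)(16) + (0)
The last nonzero remainder is the constant 16, so the polynomials are coprime and gcd = 1.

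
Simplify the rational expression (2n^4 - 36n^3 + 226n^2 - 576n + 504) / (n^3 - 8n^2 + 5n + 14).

(2n^2 - 18n + 36)/(n + 1)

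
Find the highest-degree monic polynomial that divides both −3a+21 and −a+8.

1

By polynomial division,
  −3a+21 = (3)(−a+8) + (−3)
  −a+8 = ((1/3)a−8/3)(−3) + (0)
The last nonzero remainder is the constant −3, so the polynomials are coprime and gcd = 1.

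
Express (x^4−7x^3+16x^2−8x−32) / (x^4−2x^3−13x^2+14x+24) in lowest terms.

Euclidean algorithm in ℚ[x]:
  x^4−7x^3+16x^2−8x−32 = (x^4−2x^3−13x^2+14x+24) + (−5x^3+29x^2−22x−56)
  x^4−2x^3−13x^2+14x+24 = (−(1/5)x−19/25)(−5x^3+29x^2−22x−56) + ((116/25)x^2−(348/25)x−464/25)
  −5x^3+29x^2−22x−56 = (−(125/116)x+175/58)((116/25)x^2−(348/25)x−464/25) + (0)
Last nonzero remainder: (116/25)x^2−(348/25)x−464/25. Dividing through by 116/25 gives the monic gcd x^2−3x−4.
Cancel x^2−3x−4 from numerator and denominator to get the reduced form.

(x^2−4x+8)/(x^2+x−6)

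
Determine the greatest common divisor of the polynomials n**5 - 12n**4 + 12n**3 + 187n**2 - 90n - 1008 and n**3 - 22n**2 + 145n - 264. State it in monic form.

By polynomial division,
  n**5 - 12n**4 + 12n**3 + 187n**2 - 90n - 1008 = (n**2 + 10n + 87)(n**3 - 22n**2 + 145n - 264) + (915n**2 - 10065n + 21960)
  n**3 - 22n**2 + 145n - 264 = ((1/915)n - 11/915)(915n**2 - 10065n + 21960) + (0)
Last nonzero remainder: 915n**2 - 10065n + 21960. Dividing through by 915 gives the monic gcd n**2 - 11n + 24.

n**2 - 11n + 24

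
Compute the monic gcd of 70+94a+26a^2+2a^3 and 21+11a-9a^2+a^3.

1+a

Apply the Euclidean algorithm:
  2a^3+26a^2+94a+70 = (2)(a^3-9a^2+11a+21) + (44a^2+72a+28)
  a^3-9a^2+11a+21 = ((1/44)a-117/484)(44a^2+72a+28) + ((3360/121)a+3360/121)
  44a^2+72a+28 = ((1331/840)a+121/120)((3360/121)a+3360/121) + (0)
Last nonzero remainder: (3360/121)a+3360/121. Dividing through by 3360/121 gives the monic gcd a+1.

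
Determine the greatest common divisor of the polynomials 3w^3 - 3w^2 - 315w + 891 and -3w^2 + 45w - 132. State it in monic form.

By polynomial division,
  3w^3 - 3w^2 - 315w + 891 = (-w - 14)(-3w^2 + 45w - 132) + (183w - 957)
  -3w^2 + 45w - 132 = (-(1/61)w + 596/3721)(183w - 957) + (79200/3721)
  183w - 957 = ((226981/26400)w - 107909/2400)(79200/3721) + (0)
The last nonzero remainder is the constant 79200/3721, so the polynomials are coprime and gcd = 1.

1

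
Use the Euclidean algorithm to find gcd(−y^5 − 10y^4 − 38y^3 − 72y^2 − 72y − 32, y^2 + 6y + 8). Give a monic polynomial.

Apply the Euclidean algorithm:
  −y^5 − 10y^4 − 38y^3 − 72y^2 − 72y − 32 = (−y^3 − 4y^2 − 6y − 4)(y^2 + 6y + 8) + (0)
The last nonzero remainder y^2 + 6y + 8 is already monic.

y^2 + 6y + 8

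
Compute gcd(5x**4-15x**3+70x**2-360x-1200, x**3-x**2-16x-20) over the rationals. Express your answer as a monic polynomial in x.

Apply the Euclidean algorithm:
  5x**4-15x**3+70x**2-360x-1200 = (5x-10)(x**3-x**2-16x-20) + (140x**2-420x-1400)
  x**3-x**2-16x-20 = ((1/140)x+1/70)(140x**2-420x-1400) + (0)
Last nonzero remainder: 140x**2-420x-1400. Dividing through by 140 gives the monic gcd x**2-3x-10.

x**2-3x-10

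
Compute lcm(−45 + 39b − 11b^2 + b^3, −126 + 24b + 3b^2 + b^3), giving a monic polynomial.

−1890 + 1368b − 273b^2 + 15b^3 − 5b^4 + b^5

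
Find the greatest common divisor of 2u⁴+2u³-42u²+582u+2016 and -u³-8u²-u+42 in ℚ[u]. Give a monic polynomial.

Repeated division with remainder:
  2u⁴+2u³-42u²+582u+2016 = (-2u+14)(-u³-8u²-u+42) + (68u²+680u+1428)
  -u³-8u²-u+42 = (-(1/68)u+1/34)(68u²+680u+1428) + (0)
Last nonzero remainder: 68u²+680u+1428. Dividing through by 68 gives the monic gcd u²+10u+21.

u²+10u+21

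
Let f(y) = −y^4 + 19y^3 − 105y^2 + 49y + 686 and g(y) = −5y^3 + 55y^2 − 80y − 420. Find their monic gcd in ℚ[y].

By polynomial division,
  −y^4 + 19y^3 − 105y^2 + 49y + 686 = ((1/5)y − 8/5)(−5y^3 + 55y^2 − 80y − 420) + (−y^2 + 5y + 14)
  −5y^3 + 55y^2 − 80y − 420 = (5y − 30)(−y^2 + 5y + 14) + (0)
Last nonzero remainder: −y^2 + 5y + 14. Dividing through by −1 gives the monic gcd y^2 − 5y − 14.

y^2 − 5y − 14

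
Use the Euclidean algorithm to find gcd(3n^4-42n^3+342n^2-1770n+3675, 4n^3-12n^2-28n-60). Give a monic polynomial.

Repeated division with remainder:
  3n^4-42n^3+342n^2-1770n+3675 = ((3/4)n-33/4)(4n^3-12n^2-28n-60) + (264n^2-1956n+3180)
  4n^3-12n^2-28n-60 = ((1/66)n+97/1452)(264n^2-1956n+3180) + ((6593/121)n-32965/121)
  264n^2-1956n+3180 = ((31944/6593)n-76956/6593)((6593/121)n-32965/121) + (0)
Last nonzero remainder: (6593/121)n-32965/121. Dividing through by 6593/121 gives the monic gcd n-5.

n-5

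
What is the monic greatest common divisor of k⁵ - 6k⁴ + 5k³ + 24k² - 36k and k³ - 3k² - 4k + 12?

Apply the Euclidean algorithm:
  k⁵ - 6k⁴ + 5k³ + 24k² - 36k = (k² - 3k)(k³ - 3k² - 4k + 12) + (0)
The last nonzero remainder k³ - 3k² - 4k + 12 is already monic.

k³ - 3k² - 4k + 12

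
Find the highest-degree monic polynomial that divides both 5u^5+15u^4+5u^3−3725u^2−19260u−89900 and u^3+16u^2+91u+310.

Repeated division with remainder:
  5u^5+15u^4+5u^3−3725u^2−19260u−89900 = (5u^2−65u+590)(u^3+16u^2+91u+310) + (−8800u^2−52800u−272800)
  u^3+16u^2+91u+310 = (−(1/8800)u−1/880)(−8800u^2−52800u−272800) + (0)
Last nonzero remainder: −8800u^2−52800u−272800. Dividing through by −8800 gives the monic gcd u^2+6u+31.

u^2+6u+31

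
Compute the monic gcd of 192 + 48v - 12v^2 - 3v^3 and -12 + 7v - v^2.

-4 + v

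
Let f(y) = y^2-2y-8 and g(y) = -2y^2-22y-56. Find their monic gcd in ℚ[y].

Apply the Euclidean algorithm:
  y^2-2y-8 = (-1/2)(-2y^2-22y-56) + (-13y-36)
  -2y^2-22y-56 = ((2/13)y+214/169)(-13y-36) + (-1760/169)
  -13y-36 = ((2197/1760)y+1521/440)(-1760/169) + (0)
The last nonzero remainder is the constant -1760/169, so the polynomials are coprime and gcd = 1.

1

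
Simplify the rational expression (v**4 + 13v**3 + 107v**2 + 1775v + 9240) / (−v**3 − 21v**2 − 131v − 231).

(−v**2 + 5v − 120)/(v + 3)

Repeated division with remainder:
  v**4 + 13v**3 + 107v**2 + 1775v + 9240 = (−v + 8)(−v**3 − 21v**2 − 131v − 231) + (144v**2 + 2592v + 11088)
  −v**3 − 21v**2 − 131v − 231 = (−(1/144)v − 1/48)(144v**2 + 2592v + 11088) + (0)
Last nonzero remainder: 144v**2 + 2592v + 11088. Dividing through by 144 gives the monic gcd v**2 + 18v + 77.
Cancel v**2 + 18v + 77 from numerator and denominator to get the reduced form.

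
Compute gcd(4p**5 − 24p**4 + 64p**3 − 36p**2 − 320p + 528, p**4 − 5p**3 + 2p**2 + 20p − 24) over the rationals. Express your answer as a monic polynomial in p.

p**3 − 3p**2 − 4p + 12

Repeated division with remainder:
  4p**5 − 24p**4 + 64p**3 − 36p**2 − 320p + 528 = (4p − 4)(p**4 − 5p**3 + 2p**2 + 20p − 24) + (36p**3 − 108p**2 − 144p + 432)
  p**4 − 5p**3 + 2p**2 + 20p − 24 = ((1/36)p − 1/18)(36p**3 − 108p**2 − 144p + 432) + (0)
Last nonzero remainder: 36p**3 − 108p**2 − 144p + 432. Dividing through by 36 gives the monic gcd p**3 − 3p**2 − 4p + 12.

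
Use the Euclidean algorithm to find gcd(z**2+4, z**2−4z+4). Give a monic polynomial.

1

By polynomial division,
  z**2+4 = (z**2−4z+4) + (4z)
  z**2−4z+4 = ((1/4)z−1)(4z) + (4)
  4z = (z)(4) + (0)
The last nonzero remainder is the constant 4, so the polynomials are coprime and gcd = 1.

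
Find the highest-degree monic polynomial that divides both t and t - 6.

Apply the Euclidean algorithm:
  t = (t - 6) + (6)
  t - 6 = ((1/6)t - 1)(6) + (0)
The last nonzero remainder is the constant 6, so the polynomials are coprime and gcd = 1.

1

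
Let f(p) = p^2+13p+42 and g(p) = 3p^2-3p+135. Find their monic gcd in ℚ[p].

Euclidean algorithm in ℚ[p]:
  p^2+13p+42 = (1/3)(3p^2-3p+135) + (14p-3)
  3p^2-3p+135 = ((3/14)p-33/196)(14p-3) + (26361/196)
  14p-3 = ((2744/26361)p-196/8787)(26361/196) + (0)
The last nonzero remainder is the constant 26361/196, so the polynomials are coprime and gcd = 1.

1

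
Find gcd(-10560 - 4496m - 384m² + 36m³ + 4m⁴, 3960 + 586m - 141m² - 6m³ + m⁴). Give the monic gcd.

-440 - 114m + 3m² + m³

Euclidean algorithm in ℚ[m]:
  4m⁴ + 36m³ - 384m² - 4496m - 10560 = (4)(m⁴ - 6m³ - 141m² + 586m + 3960) + (60m³ + 180m² - 6840m - 26400)
  m⁴ - 6m³ - 141m² + 586m + 3960 = ((1/60)m - 3/20)(60m³ + 180m² - 6840m - 26400) + (0)
Last nonzero remainder: 60m³ + 180m² - 6840m - 26400. Dividing through by 60 gives the monic gcd m³ + 3m² - 114m - 440.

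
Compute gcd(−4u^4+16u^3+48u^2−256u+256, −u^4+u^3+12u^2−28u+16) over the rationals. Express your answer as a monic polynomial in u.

u^3−12u+16

Apply the Euclidean algorithm:
  −4u^4+16u^3+48u^2−256u+256 = (4)(−u^4+u^3+12u^2−28u+16) + (12u^3−144u+192)
  −u^4+u^3+12u^2−28u+16 = (−(1/12)u+1/12)(12u^3−144u+192) + (0)
Last nonzero remainder: 12u^3−144u+192. Dividing through by 12 gives the monic gcd u^3−12u+16.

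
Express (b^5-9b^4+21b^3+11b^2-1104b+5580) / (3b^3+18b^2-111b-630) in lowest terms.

Repeated division with remainder:
  b^5-9b^4+21b^3+11b^2-1104b+5580 = ((1/3)b^2-5b+148/3)(3b^3+18b^2-111b-630) + (-1222b^2+1222b+36660)
  3b^3+18b^2-111b-630 = (-(3/1222)b-21/1222)(-1222b^2+1222b+36660) + (0)
Last nonzero remainder: -1222b^2+1222b+36660. Dividing through by -1222 gives the monic gcd b^2-b-30.
Cancel b^2-b-30 from numerator and denominator to get the reduced form.

(b^3-8b^2+43b-186)/(3b+21)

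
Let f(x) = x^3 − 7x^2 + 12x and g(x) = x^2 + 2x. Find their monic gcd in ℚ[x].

Apply the Euclidean algorithm:
  x^3 − 7x^2 + 12x = (x − 9)(x^2 + 2x) + (30x)
  x^2 + 2x = ((1/30)x + 1/15)(30x) + (0)
Last nonzero remainder: 30x. Dividing through by 30 gives the monic gcd x.

x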